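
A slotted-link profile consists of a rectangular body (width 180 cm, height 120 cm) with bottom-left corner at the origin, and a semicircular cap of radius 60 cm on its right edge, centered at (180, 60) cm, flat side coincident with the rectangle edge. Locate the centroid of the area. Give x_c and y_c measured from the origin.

x_c = 113.96 cm, y_c = 60.00 cm

rectangular body: A = 180 × 120 = 21600.00, centroid at (90.00, 60.00).
semicircular end: A = ½π·60² = 5654.87, centroid at (205.46, 60.00).
ΣA = 27254.87 cm², ΣAx_c = 3105876.02 cm³, ΣAy_c = 1635292.01 cm³.
x_c = 3105876.02/27254.87 = 113.96 cm; y_c = 1635292.01/27254.87 = 60.00 cm.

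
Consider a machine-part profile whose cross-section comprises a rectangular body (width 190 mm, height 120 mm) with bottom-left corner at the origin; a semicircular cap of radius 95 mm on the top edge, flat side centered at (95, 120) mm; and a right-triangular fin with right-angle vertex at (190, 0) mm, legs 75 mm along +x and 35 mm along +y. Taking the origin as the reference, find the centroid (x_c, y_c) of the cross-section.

x_c = 99.11 mm, y_c = 95.49 mm

Part | A | x̄ᵢ | ȳᵢ | A·x̄ᵢ | A·ȳᵢ
rectangular body | 22800.00 | 95.00 | 60.00 | 2166000.00 | 1368000.00
semicircular top | 14176.44 | 95.00 | 160.32 | 1346761.50 | 2272755.76
triangular fin | 1312.50 | 215.00 | 11.67 | 282187.50 | 15312.50
Σ | 38288.94 |  |  | 3794949.00 | 3656068.26
x_c = 3794949.00 / 38288.94 = 99.11 mm
y_c = 3656068.26 / 38288.94 = 95.49 mm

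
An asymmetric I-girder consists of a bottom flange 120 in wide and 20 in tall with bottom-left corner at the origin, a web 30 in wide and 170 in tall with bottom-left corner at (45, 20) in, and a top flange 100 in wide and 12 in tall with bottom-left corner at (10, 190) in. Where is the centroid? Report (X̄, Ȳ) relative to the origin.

X̄ = 60.00 in, Ȳ = 91.34 in

bottom flange: A = 120 × 20 = 2400.00, centroid at (60.00, 10.00).
web: A = 30 × 170 = 5100.00, centroid at (60.00, 105.00).
top flange: A = 100 × 12 = 1200.00, centroid at (60.00, 196.00).
ΣA = 8700.00 in²
ΣAX̄ = (2400.00)(60.00) + (5100.00)(60.00) + (1200.00)(60.00) = 522000.00 in³
ΣAȲ = (2400.00)(10.00) + (5100.00)(105.00) + (1200.00)(196.00) = 794700.00 in³
X̄ = 522000.00 / 8700.00 = 60.00 in
Ȳ = 794700.00 / 8700.00 = 91.34 in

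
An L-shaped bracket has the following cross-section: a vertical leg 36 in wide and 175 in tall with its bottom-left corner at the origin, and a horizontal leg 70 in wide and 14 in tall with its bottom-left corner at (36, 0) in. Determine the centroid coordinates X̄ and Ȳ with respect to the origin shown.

vertical leg: A = 36 × 175 = 6300.00, centroid at (18.00, 87.50).
horizontal leg: A = 70 × 14 = 980.00, centroid at (71.00, 7.00).
ΣA = 7280.00 in²
ΣAX̄ = (6300.00)(18.00) + (980.00)(71.00) = 182980.00 in³
ΣAȲ = (6300.00)(87.50) + (980.00)(7.00) = 558110.00 in³
X̄ = 182980.00 / 7280.00 = 25.13 in
Ȳ = 558110.00 / 7280.00 = 76.66 in

X̄ = 25.13 in, Ȳ = 76.66 in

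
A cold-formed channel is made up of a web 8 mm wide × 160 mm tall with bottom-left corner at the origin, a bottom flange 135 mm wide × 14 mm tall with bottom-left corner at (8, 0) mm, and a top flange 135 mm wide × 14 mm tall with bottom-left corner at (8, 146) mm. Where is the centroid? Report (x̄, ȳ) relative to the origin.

web: A = 8 × 160 = 1280.00, centroid at (4.00, 80.00).
bottom flange: A = 135 × 14 = 1890.00, centroid at (75.50, 7.00).
top flange: A = 135 × 14 = 1890.00, centroid at (75.50, 153.00).
ΣA = 5060.00 mm²
ΣAx̄ = (1280.00)(4.00) + (1890.00)(75.50) + (1890.00)(75.50) = 290510.00 mm³
ΣAȳ = (1280.00)(80.00) + (1890.00)(7.00) + (1890.00)(153.00) = 404800.00 mm³
x̄ = 290510.00 / 5060.00 = 57.41 mm
ȳ = 404800.00 / 5060.00 = 80.00 mm

x̄ = 57.41 mm, ȳ = 80.00 mm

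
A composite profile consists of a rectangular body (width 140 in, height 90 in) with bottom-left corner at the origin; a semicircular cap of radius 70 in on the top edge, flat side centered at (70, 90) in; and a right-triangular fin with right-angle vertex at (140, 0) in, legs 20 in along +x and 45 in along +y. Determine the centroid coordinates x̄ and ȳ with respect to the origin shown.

x̄ = 71.66 in, ȳ = 72.07 in

Part | A | x̄ᵢ | ȳᵢ | A·x̄ᵢ | A·ȳᵢ
rectangular body | 12600.00 | 70.00 | 45.00 | 882000.00 | 567000.00
semicircular top | 7696.90 | 70.00 | 119.71 | 538783.14 | 921387.85
triangular fin | 450.00 | 146.67 | 15.00 | 66000.00 | 6750.00
Σ | 20746.90 |  |  | 1486783.14 | 1495137.85
x̄ = 1486783.14 / 20746.90 = 71.66 in
ȳ = 1495137.85 / 20746.90 = 72.07 in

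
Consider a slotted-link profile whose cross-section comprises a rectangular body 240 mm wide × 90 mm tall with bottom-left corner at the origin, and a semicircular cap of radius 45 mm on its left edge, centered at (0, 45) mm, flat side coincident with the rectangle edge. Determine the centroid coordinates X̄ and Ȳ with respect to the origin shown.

X̄ = 102.15 mm, Ȳ = 45.00 mm

rectangular body: A = 240 × 90 = 21600.00, centroid at (120.00, 45.00).
semicircular end: A = ½π·45² = 3180.86, centroid at (-19.10, 45.00).
ΣA = 24780.86 mm², ΣAX̄ = 2531250.00 mm³, ΣAȲ = 1115138.82 mm³.
X̄ = 2531250.00/24780.86 = 102.15 mm; Ȳ = 1115138.82/24780.86 = 45.00 mm.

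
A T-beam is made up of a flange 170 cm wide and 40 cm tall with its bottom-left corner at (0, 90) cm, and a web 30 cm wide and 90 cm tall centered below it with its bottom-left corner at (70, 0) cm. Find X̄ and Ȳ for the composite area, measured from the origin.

web: A = 30 × 90 = 2700.00, centroid at (85.00, 45.00).
flange: A = 170 × 40 = 6800.00, centroid at (85.00, 110.00).
ΣA = 9500.00 cm², ΣAX̄ = 807500.00 cm³, ΣAȲ = 869500.00 cm³.
X̄ = 807500.00/9500.00 = 85.00 cm; Ȳ = 869500.00/9500.00 = 91.53 cm.

X̄ = 85.00 cm, Ȳ = 91.53 cm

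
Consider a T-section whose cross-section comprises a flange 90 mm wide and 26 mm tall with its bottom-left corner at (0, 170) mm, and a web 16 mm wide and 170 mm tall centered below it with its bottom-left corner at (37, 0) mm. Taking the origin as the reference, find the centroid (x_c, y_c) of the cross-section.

web: A = 16 × 170 = 2720.00, centroid at (45.00, 85.00).
flange: A = 90 × 26 = 2340.00, centroid at (45.00, 183.00).
ΣA = 5060.00 mm²
ΣAx_c = (2720.00)(45.00) + (2340.00)(45.00) = 227700.00 mm³
ΣAy_c = (2720.00)(85.00) + (2340.00)(183.00) = 659420.00 mm³
x_c = 227700.00 / 5060.00 = 45.00 mm
y_c = 659420.00 / 5060.00 = 130.32 mm

x_c = 45.00 mm, y_c = 130.32 mm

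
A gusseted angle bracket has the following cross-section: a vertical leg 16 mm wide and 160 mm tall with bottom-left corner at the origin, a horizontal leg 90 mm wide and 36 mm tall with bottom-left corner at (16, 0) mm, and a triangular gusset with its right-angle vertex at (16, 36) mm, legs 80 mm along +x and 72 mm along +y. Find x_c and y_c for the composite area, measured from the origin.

vertical leg: A = 16 × 160 = 2560.00, centroid at (8.00, 80.00).
horizontal leg: A = 90 × 36 = 3240.00, centroid at (61.00, 18.00).
gusset: A = ½·80·72 = 2880.00, centroid at (42.67, 60.00).
ΣA = 8680.00 mm², ΣAx_c = 341000.00 mm³, ΣAy_c = 435920.00 mm³.
x_c = 341000.00/8680.00 = 39.29 mm; y_c = 435920.00/8680.00 = 50.22 mm.

x_c = 39.29 mm, y_c = 50.22 mm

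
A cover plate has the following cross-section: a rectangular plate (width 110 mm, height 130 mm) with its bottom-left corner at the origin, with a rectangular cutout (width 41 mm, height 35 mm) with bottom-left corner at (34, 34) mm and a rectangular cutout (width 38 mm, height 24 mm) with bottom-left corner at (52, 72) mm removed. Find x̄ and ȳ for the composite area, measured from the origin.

x̄ = 53.84 mm, ȳ = 65.17 mm

plate: A = 110 × 130 = 14300.00, centroid at (55.00, 65.00).
hole 1: A = −(41 × 35) = -1435.00, centroid at (54.50, 51.50).
hole 2: A = −(38 × 24) = -912.00, centroid at (71.00, 84.00).
ΣA = 11953.00 mm², ΣAx̄ = 643540.50 mm³, ΣAȳ = 778989.50 mm³.
x̄ = 643540.50/11953.00 = 53.84 mm; ȳ = 778989.50/11953.00 = 65.17 mm.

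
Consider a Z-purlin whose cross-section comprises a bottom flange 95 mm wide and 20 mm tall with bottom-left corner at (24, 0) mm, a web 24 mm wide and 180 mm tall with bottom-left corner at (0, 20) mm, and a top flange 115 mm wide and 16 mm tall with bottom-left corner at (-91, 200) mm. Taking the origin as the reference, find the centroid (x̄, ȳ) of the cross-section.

bottom flange: A = 95 × 20 = 1900.00, centroid at (71.50, 10.00).
web: A = 24 × 180 = 4320.00, centroid at (12.00, 110.00).
top flange: A = 115 × 16 = 1840.00, centroid at (-33.50, 208.00).
ΣA = 8060.00 mm²
ΣAx̄ = (1900.00)(71.50) + (4320.00)(12.00) + (1840.00)(-33.50) = 126050.00 mm³
ΣAȳ = (1900.00)(10.00) + (4320.00)(110.00) + (1840.00)(208.00) = 876920.00 mm³
x̄ = 126050.00 / 8060.00 = 15.64 mm
ȳ = 876920.00 / 8060.00 = 108.80 mm

x̄ = 15.64 mm, ȳ = 108.80 mm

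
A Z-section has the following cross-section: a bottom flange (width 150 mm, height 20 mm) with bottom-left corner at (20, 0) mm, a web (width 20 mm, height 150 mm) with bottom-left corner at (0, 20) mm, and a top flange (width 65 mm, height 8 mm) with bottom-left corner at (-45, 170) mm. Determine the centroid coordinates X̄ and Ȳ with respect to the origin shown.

X̄ = 47.32 mm, Ȳ = 62.19 mm

bottom flange: A = 150 × 20 = 3000.00, centroid at (95.00, 10.00).
web: A = 20 × 150 = 3000.00, centroid at (10.00, 95.00).
top flange: A = 65 × 8 = 520.00, centroid at (-12.50, 174.00).
ΣA = 6520.00 mm²
ΣAX̄ = (3000.00)(95.00) + (3000.00)(10.00) + (520.00)(-12.50) = 308500.00 mm³
ΣAȲ = (3000.00)(10.00) + (3000.00)(95.00) + (520.00)(174.00) = 405480.00 mm³
X̄ = 308500.00 / 6520.00 = 47.32 mm
Ȳ = 405480.00 / 6520.00 = 62.19 mm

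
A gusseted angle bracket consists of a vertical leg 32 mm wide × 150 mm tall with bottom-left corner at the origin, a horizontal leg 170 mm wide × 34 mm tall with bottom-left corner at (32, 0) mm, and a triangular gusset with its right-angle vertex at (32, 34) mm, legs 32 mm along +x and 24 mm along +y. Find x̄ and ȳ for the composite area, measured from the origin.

x̄ = 70.18 mm, ȳ = 43.27 mm

vertical leg: A = 32 × 150 = 4800.00, centroid at (16.00, 75.00).
horizontal leg: A = 170 × 34 = 5780.00, centroid at (117.00, 17.00).
gusset: A = ½·32·24 = 384.00, centroid at (42.67, 42.00).
ΣA = 10964.00 mm²
ΣAx̄ = (4800.00)(16.00) + (5780.00)(117.00) + (384.00)(42.67) = 769444.00 mm³
ΣAȳ = (4800.00)(75.00) + (5780.00)(17.00) + (384.00)(42.00) = 474388.00 mm³
x̄ = 769444.00 / 10964.00 = 70.18 mm
ȳ = 474388.00 / 10964.00 = 43.27 mm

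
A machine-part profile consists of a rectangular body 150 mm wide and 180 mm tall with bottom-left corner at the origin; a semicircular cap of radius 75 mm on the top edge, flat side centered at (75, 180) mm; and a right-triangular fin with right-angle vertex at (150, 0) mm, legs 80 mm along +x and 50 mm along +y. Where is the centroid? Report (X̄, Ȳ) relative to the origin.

X̄ = 80.37 mm, Ȳ = 114.57 mm

Part | A | x̄ᵢ | ȳᵢ | A·x̄ᵢ | A·ȳᵢ
rectangular body | 27000.00 | 75.00 | 90.00 | 2025000.00 | 2430000.00
semicircular top | 8835.73 | 75.00 | 211.83 | 662679.70 | 1871681.28
triangular fin | 2000.00 | 176.67 | 16.67 | 353333.33 | 33333.33
Σ | 37835.73 |  |  | 3041013.03 | 4335014.61
X̄ = 3041013.03 / 37835.73 = 80.37 mm
Ȳ = 4335014.61 / 37835.73 = 114.57 mm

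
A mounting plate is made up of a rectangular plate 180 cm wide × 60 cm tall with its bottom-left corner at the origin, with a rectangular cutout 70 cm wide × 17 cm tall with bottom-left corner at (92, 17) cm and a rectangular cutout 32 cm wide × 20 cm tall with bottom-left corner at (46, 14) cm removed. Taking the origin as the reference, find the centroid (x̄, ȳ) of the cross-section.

x̄ = 87.09 cm, ȳ = 31.03 cm

plate: A = 180 × 60 = 10800.00, centroid at (90.00, 30.00).
hole 1: A = −(70 × 17) = -1190.00, centroid at (127.00, 25.50).
hole 2: A = −(32 × 20) = -640.00, centroid at (62.00, 24.00).
ΣA = 8970.00 cm²
ΣAx̄ = (10800.00)(90.00) + (-1190.00)(127.00) + (-640.00)(62.00) = 781190.00 cm³
ΣAȳ = (10800.00)(30.00) + (-1190.00)(25.50) + (-640.00)(24.00) = 278295.00 cm³
x̄ = 781190.00 / 8970.00 = 87.09 cm
ȳ = 278295.00 / 8970.00 = 31.03 cm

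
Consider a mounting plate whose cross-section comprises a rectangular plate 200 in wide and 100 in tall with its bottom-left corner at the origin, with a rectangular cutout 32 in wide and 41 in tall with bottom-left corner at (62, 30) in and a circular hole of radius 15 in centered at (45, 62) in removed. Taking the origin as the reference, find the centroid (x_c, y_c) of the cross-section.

Part | A | x̄ᵢ | ȳᵢ | A·x̄ᵢ | A·ȳᵢ
plate | 20000.00 | 100.00 | 50.00 | 2000000.00 | 1000000.00
hole 1 | -1312.00 | 78.00 | 50.50 | -102336.00 | -66256.00
hole 2 | -706.86 | 45.00 | 62.00 | -31808.63 | -43825.22
Σ | 17981.14 |  |  | 1865855.37 | 889918.78
x_c = 1865855.37 / 17981.14 = 103.77 in
y_c = 889918.78 / 17981.14 = 49.49 in

x_c = 103.77 in, y_c = 49.49 in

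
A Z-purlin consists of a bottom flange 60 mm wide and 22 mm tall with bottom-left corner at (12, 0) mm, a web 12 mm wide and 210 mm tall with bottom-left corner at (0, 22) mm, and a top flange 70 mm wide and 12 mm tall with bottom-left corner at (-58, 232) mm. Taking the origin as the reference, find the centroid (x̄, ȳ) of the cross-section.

x̄ = 10.95 mm, ȳ = 114.21 mm

bottom flange: A = 60 × 22 = 1320.00, centroid at (42.00, 11.00).
web: A = 12 × 210 = 2520.00, centroid at (6.00, 127.00).
top flange: A = 70 × 12 = 840.00, centroid at (-23.00, 238.00).
ΣA = 4680.00 mm², ΣAx̄ = 51240.00 mm³, ΣAȳ = 534480.00 mm³.
x̄ = 51240.00/4680.00 = 10.95 mm; ȳ = 534480.00/4680.00 = 114.21 mm.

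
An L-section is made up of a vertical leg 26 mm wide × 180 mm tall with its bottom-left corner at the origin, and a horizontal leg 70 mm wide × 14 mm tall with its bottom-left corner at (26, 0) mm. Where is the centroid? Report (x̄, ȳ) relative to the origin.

vertical leg: A = 26 × 180 = 4680.00, centroid at (13.00, 90.00).
horizontal leg: A = 70 × 14 = 980.00, centroid at (61.00, 7.00).
ΣA = 5660.00 mm²
ΣAx̄ = (4680.00)(13.00) + (980.00)(61.00) = 120620.00 mm³
ΣAȳ = (4680.00)(90.00) + (980.00)(7.00) = 428060.00 mm³
x̄ = 120620.00 / 5660.00 = 21.31 mm
ȳ = 428060.00 / 5660.00 = 75.63 mm

x̄ = 21.31 mm, ȳ = 75.63 mm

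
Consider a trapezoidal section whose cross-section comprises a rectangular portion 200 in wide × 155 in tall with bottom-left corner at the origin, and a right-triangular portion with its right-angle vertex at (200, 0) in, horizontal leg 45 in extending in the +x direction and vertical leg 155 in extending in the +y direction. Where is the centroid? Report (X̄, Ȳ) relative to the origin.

X̄ = 111.63 in, Ȳ = 74.89 in

rectangular portion: A = 200 × 155 = 31000.00, centroid at (100.00, 77.50).
triangular portion: A = ½·45·155 = 3487.50, centroid at (215.00, 51.67).
ΣA = 34487.50 in², ΣAX̄ = 3849812.50 in³, ΣAȲ = 2582687.50 in³.
X̄ = 3849812.50/34487.50 = 111.63 in; Ȳ = 2582687.50/34487.50 = 74.89 in.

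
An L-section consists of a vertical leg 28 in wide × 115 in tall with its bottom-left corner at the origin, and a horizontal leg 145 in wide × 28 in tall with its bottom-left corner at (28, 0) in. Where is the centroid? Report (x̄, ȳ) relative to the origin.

vertical leg: A = 28 × 115 = 3220.00, centroid at (14.00, 57.50).
horizontal leg: A = 145 × 28 = 4060.00, centroid at (100.50, 14.00).
ΣA = 7280.00 in², ΣAx̄ = 453110.00 in³, ΣAȳ = 241990.00 in³.
x̄ = 453110.00/7280.00 = 62.24 in; ȳ = 241990.00/7280.00 = 33.24 in.

x̄ = 62.24 in, ȳ = 33.24 in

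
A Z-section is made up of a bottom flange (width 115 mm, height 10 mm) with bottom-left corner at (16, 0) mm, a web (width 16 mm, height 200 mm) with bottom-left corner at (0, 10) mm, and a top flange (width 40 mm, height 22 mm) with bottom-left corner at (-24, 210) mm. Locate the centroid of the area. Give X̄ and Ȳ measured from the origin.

Part | A | x̄ᵢ | ȳᵢ | A·x̄ᵢ | A·ȳᵢ
bottom flange | 1150.00 | 73.50 | 5.00 | 84525.00 | 5750.00
web | 3200.00 | 8.00 | 110.00 | 25600.00 | 352000.00
top flange | 880.00 | -4.00 | 221.00 | -3520.00 | 194480.00
Σ | 5230.00 |  |  | 106605.00 | 552230.00
X̄ = 106605.00 / 5230.00 = 20.38 mm
Ȳ = 552230.00 / 5230.00 = 105.59 mm

X̄ = 20.38 mm, Ȳ = 105.59 mm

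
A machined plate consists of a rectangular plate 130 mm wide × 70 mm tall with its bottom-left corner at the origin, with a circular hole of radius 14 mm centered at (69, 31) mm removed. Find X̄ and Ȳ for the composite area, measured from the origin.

X̄ = 64.71 mm, Ȳ = 35.29 mm

plate: A = 130 × 70 = 9100.00, centroid at (65.00, 35.00).
hole: A = −π·14² = -615.75, centroid at (69.00, 31.00).
ΣA = 8484.25 mm²
ΣAX̄ = (9100.00)(65.00) + (-615.75)(69.00) = 549013.10 mm³
ΣAȲ = (9100.00)(35.00) + (-615.75)(31.00) = 299411.68 mm³
X̄ = 549013.10 / 8484.25 = 64.71 mm
Ȳ = 299411.68 / 8484.25 = 35.29 mm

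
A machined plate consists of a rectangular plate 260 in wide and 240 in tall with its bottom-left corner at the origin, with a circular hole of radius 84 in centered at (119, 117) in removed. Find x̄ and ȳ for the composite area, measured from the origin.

plate: A = 260 × 240 = 62400.00, centroid at (130.00, 120.00).
hole: A = −π·84² = -22167.08, centroid at (119.00, 117.00).
ΣA = 40232.92 in², ΣAx̄ = 5474117.75 in³, ΣAȳ = 4894451.90 in³.
x̄ = 5474117.75/40232.92 = 136.06 in; ȳ = 4894451.90/40232.92 = 121.65 in.

x̄ = 136.06 in, ȳ = 121.65 in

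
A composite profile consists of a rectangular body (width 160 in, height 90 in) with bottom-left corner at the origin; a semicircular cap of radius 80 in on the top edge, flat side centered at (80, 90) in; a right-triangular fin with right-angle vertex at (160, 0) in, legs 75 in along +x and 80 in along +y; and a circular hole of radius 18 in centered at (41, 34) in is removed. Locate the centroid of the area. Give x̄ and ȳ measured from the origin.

x̄ = 93.42 in, ȳ = 73.37 in

rectangular body: A = 160 × 90 = 14400.00, centroid at (80.00, 45.00).
semicircular top: A = ½π·80² = 10053.10, centroid at (80.00, 123.95).
triangular fin: A = ½·75·80 = 3000.00, centroid at (185.00, 26.67).
hole: A = −π·18² = -1017.88, centroid at (41.00, 34.00).
ΣA = 26435.22 in²
ΣAx̄ = (14400.00)(80.00) + (10053.10)(80.00) + (3000.00)(185.00) + (-1017.88)(41.00) = 2469514.80 in³
ΣAȳ = (14400.00)(45.00) + (10053.10)(123.95) + (3000.00)(26.67) + (-1017.88)(34.00) = 1939504.23 in³
x̄ = 2469514.80 / 26435.22 = 93.42 in
ȳ = 1939504.23 / 26435.22 = 73.37 in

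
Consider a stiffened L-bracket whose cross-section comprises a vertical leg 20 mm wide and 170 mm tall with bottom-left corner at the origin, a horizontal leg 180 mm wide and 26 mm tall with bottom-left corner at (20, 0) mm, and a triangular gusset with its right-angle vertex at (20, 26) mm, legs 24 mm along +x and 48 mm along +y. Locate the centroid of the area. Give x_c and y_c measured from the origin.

x_c = 65.26 mm, y_c = 43.21 mm

vertical leg: A = 20 × 170 = 3400.00, centroid at (10.00, 85.00).
horizontal leg: A = 180 × 26 = 4680.00, centroid at (110.00, 13.00).
gusset: A = ½·24·48 = 576.00, centroid at (28.00, 42.00).
ΣA = 8656.00 mm², ΣAx_c = 564928.00 mm³, ΣAy_c = 374032.00 mm³.
x_c = 564928.00/8656.00 = 65.26 mm; y_c = 374032.00/8656.00 = 43.21 mm.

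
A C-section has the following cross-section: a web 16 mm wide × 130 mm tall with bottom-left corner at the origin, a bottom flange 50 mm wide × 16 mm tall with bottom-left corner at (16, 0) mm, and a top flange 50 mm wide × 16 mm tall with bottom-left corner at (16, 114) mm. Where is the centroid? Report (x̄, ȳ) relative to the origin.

x̄ = 22.35 mm, ȳ = 65.00 mm

Part | A | x̄ᵢ | ȳᵢ | A·x̄ᵢ | A·ȳᵢ
web | 2080.00 | 8.00 | 65.00 | 16640.00 | 135200.00
bottom flange | 800.00 | 41.00 | 8.00 | 32800.00 | 6400.00
top flange | 800.00 | 41.00 | 122.00 | 32800.00 | 97600.00
Σ | 3680.00 |  |  | 82240.00 | 239200.00
x̄ = 82240.00 / 3680.00 = 22.35 mm
ȳ = 239200.00 / 3680.00 = 65.00 mm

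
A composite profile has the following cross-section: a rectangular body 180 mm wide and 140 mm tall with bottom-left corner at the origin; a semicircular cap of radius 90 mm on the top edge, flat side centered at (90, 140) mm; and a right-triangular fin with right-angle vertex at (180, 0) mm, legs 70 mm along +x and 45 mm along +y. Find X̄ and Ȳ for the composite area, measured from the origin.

Part | A | x̄ᵢ | ȳᵢ | A·x̄ᵢ | A·ȳᵢ
rectangular body | 25200.00 | 90.00 | 70.00 | 2268000.00 | 1764000.00
semicircular top | 12723.45 | 90.00 | 178.20 | 1145110.52 | 2267283.03
triangular fin | 1575.00 | 203.33 | 15.00 | 320250.00 | 23625.00
Σ | 39498.45 |  |  | 3733360.52 | 4054908.03
X̄ = 3733360.52 / 39498.45 = 94.52 mm
Ȳ = 4054908.03 / 39498.45 = 102.66 mm

X̄ = 94.52 mm, Ȳ = 102.66 mm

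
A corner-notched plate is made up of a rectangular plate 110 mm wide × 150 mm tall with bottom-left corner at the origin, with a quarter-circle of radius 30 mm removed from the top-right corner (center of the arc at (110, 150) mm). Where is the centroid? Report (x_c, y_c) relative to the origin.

x_c = 53.11 mm, y_c = 72.21 mm

plate: A = 110 × 150 = 16500.00, centroid at (55.00, 75.00).
removed quarter-circle: A = −¼π·30² = -706.86, centroid at (97.27, 137.27).
ΣA = 15793.14 mm²
ΣAx_c = (16500.00)(55.00) + (-706.86)(97.27) = 838745.58 mm³
ΣAy_c = (16500.00)(75.00) + (-706.86)(137.27) = 1140471.25 mm³
x_c = 838745.58 / 15793.14 = 53.11 mm
y_c = 1140471.25 / 15793.14 = 72.21 mm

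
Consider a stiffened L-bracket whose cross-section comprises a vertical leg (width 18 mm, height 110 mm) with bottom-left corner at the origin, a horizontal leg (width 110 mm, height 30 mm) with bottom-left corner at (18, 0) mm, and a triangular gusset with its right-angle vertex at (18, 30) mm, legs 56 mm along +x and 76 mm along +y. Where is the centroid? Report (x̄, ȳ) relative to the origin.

Part | A | x̄ᵢ | ȳᵢ | A·x̄ᵢ | A·ȳᵢ
vertical leg | 1980.00 | 9.00 | 55.00 | 17820.00 | 108900.00
horizontal leg | 3300.00 | 73.00 | 15.00 | 240900.00 | 49500.00
gusset | 2128.00 | 36.67 | 55.33 | 78026.67 | 117749.33
Σ | 7408.00 |  |  | 336746.67 | 276149.33
x̄ = 336746.67 / 7408.00 = 45.46 mm
ȳ = 276149.33 / 7408.00 = 37.28 mm

x̄ = 45.46 mm, ȳ = 37.28 mm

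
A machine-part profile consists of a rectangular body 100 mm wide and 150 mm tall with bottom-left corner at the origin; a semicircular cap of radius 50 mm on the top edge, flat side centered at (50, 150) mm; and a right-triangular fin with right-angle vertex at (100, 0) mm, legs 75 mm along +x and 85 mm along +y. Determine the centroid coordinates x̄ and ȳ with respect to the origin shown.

rectangular body: A = 100 × 150 = 15000.00, centroid at (50.00, 75.00).
semicircular top: A = ½π·50² = 3926.99, centroid at (50.00, 171.22).
triangular fin: A = ½·75·85 = 3187.50, centroid at (125.00, 28.33).
ΣA = 22114.49 mm²
ΣAx̄ = (15000.00)(50.00) + (3926.99)(50.00) + (3187.50)(125.00) = 1344787.04 mm³
ΣAȳ = (15000.00)(75.00) + (3926.99)(171.22) + (3187.50)(28.33) = 1887694.46 mm³
x̄ = 1344787.04 / 22114.49 = 60.81 mm
ȳ = 1887694.46 / 22114.49 = 85.36 mm

x̄ = 60.81 mm, ȳ = 85.36 mm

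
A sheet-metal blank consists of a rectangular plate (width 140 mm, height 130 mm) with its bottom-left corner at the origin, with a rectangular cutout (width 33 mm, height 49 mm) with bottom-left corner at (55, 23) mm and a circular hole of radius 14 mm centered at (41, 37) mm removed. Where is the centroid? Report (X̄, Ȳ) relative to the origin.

X̄ = 70.97 mm, Ȳ = 67.85 mm

Part | A | x̄ᵢ | ȳᵢ | A·x̄ᵢ | A·ȳᵢ
plate | 18200.00 | 70.00 | 65.00 | 1274000.00 | 1183000.00
hole 1 | -1617.00 | 71.50 | 47.50 | -115615.50 | -76807.50
hole 2 | -615.75 | 41.00 | 37.00 | -25245.84 | -22782.83
Σ | 15967.25 |  |  | 1133138.66 | 1083409.67
X̄ = 1133138.66 / 15967.25 = 70.97 mm
Ȳ = 1083409.67 / 15967.25 = 67.85 mm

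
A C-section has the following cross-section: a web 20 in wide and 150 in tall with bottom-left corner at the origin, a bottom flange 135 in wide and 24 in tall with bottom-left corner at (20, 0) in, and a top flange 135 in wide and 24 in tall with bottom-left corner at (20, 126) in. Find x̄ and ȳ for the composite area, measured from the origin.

x̄ = 62.97 in, ȳ = 75.00 in

Part | A | x̄ᵢ | ȳᵢ | A·x̄ᵢ | A·ȳᵢ
web | 3000.00 | 10.00 | 75.00 | 30000.00 | 225000.00
bottom flange | 3240.00 | 87.50 | 12.00 | 283500.00 | 38880.00
top flange | 3240.00 | 87.50 | 138.00 | 283500.00 | 447120.00
Σ | 9480.00 |  |  | 597000.00 | 711000.00
x̄ = 597000.00 / 9480.00 = 62.97 in
ȳ = 711000.00 / 9480.00 = 75.00 in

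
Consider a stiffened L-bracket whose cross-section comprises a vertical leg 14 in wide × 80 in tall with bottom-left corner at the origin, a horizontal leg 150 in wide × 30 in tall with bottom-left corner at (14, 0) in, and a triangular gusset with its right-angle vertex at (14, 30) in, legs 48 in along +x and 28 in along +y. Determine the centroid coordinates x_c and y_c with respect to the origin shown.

vertical leg: A = 14 × 80 = 1120.00, centroid at (7.00, 40.00).
horizontal leg: A = 150 × 30 = 4500.00, centroid at (89.00, 15.00).
gusset: A = ½·48·28 = 672.00, centroid at (30.00, 39.33).
ΣA = 6292.00 in²
ΣAx_c = (1120.00)(7.00) + (4500.00)(89.00) + (672.00)(30.00) = 428500.00 in³
ΣAy_c = (1120.00)(40.00) + (4500.00)(15.00) + (672.00)(39.33) = 138732.00 in³
x_c = 428500.00 / 6292.00 = 68.10 in
y_c = 138732.00 / 6292.00 = 22.05 in

x_c = 68.10 in, y_c = 22.05 in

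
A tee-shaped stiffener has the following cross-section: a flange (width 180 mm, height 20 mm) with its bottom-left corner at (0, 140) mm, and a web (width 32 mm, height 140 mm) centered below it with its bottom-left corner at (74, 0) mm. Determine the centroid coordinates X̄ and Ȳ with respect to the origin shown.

X̄ = 90.00 mm, Ȳ = 105.64 mm

web: A = 32 × 140 = 4480.00, centroid at (90.00, 70.00).
flange: A = 180 × 20 = 3600.00, centroid at (90.00, 150.00).
ΣA = 8080.00 mm², ΣAX̄ = 727200.00 mm³, ΣAȲ = 853600.00 mm³.
X̄ = 727200.00/8080.00 = 90.00 mm; Ȳ = 853600.00/8080.00 = 105.64 mm.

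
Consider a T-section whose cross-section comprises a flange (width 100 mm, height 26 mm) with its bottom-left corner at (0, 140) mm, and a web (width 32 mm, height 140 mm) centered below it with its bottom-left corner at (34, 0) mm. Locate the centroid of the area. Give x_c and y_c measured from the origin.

x_c = 50.00 mm, y_c = 100.48 mm

web: A = 32 × 140 = 4480.00, centroid at (50.00, 70.00).
flange: A = 100 × 26 = 2600.00, centroid at (50.00, 153.00).
ΣA = 7080.00 mm²
ΣAx_c = (4480.00)(50.00) + (2600.00)(50.00) = 354000.00 mm³
ΣAy_c = (4480.00)(70.00) + (2600.00)(153.00) = 711400.00 mm³
x_c = 354000.00 / 7080.00 = 50.00 mm
y_c = 711400.00 / 7080.00 = 100.48 mm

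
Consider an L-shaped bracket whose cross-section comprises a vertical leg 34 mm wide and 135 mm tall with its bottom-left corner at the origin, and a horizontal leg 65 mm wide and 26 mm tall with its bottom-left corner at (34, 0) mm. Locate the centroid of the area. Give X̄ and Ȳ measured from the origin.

X̄ = 30.32 mm, Ȳ = 52.83 mm

vertical leg: A = 34 × 135 = 4590.00, centroid at (17.00, 67.50).
horizontal leg: A = 65 × 26 = 1690.00, centroid at (66.50, 13.00).
ΣA = 6280.00 mm²
ΣAX̄ = (4590.00)(17.00) + (1690.00)(66.50) = 190415.00 mm³
ΣAȲ = (4590.00)(67.50) + (1690.00)(13.00) = 331795.00 mm³
X̄ = 190415.00 / 6280.00 = 30.32 mm
Ȳ = 331795.00 / 6280.00 = 52.83 mm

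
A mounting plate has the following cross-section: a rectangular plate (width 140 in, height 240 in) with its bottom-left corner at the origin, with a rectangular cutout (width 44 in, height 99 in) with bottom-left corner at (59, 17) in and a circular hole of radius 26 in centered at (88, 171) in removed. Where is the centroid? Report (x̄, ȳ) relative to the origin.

x̄ = 66.82 in, ȳ = 124.60 in

plate: A = 140 × 240 = 33600.00, centroid at (70.00, 120.00).
hole 1: A = −(44 × 99) = -4356.00, centroid at (81.00, 66.50).
hole 2: A = −π·26² = -2123.72, centroid at (88.00, 171.00).
ΣA = 27120.28 in², ΣAx̄ = 1812276.94 in³, ΣAȳ = 3379170.46 in³.
x̄ = 1812276.94/27120.28 = 66.82 in; ȳ = 3379170.46/27120.28 = 124.60 in.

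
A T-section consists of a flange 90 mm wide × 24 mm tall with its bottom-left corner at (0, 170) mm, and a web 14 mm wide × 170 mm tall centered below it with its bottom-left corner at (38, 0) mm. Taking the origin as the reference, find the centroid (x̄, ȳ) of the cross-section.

x̄ = 45.00 mm, ȳ = 131.15 mm

web: A = 14 × 170 = 2380.00, centroid at (45.00, 85.00).
flange: A = 90 × 24 = 2160.00, centroid at (45.00, 182.00).
ΣA = 4540.00 mm²
ΣAx̄ = (2380.00)(45.00) + (2160.00)(45.00) = 204300.00 mm³
ΣAȳ = (2380.00)(85.00) + (2160.00)(182.00) = 595420.00 mm³
x̄ = 204300.00 / 4540.00 = 45.00 mm
ȳ = 595420.00 / 4540.00 = 131.15 mm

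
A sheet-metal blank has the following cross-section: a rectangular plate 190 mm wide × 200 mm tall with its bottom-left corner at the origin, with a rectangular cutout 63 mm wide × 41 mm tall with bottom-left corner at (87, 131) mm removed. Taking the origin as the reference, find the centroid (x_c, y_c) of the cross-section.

x_c = 93.29 mm, y_c = 96.24 mm

plate: A = 190 × 200 = 38000.00, centroid at (95.00, 100.00).
hole: A = −(63 × 41) = -2583.00, centroid at (118.50, 151.50).
ΣA = 35417.00 mm²
ΣAx_c = (38000.00)(95.00) + (-2583.00)(118.50) = 3303914.50 mm³
ΣAy_c = (38000.00)(100.00) + (-2583.00)(151.50) = 3408675.50 mm³
x_c = 3303914.50 / 35417.00 = 93.29 mm
y_c = 3408675.50 / 35417.00 = 96.24 mm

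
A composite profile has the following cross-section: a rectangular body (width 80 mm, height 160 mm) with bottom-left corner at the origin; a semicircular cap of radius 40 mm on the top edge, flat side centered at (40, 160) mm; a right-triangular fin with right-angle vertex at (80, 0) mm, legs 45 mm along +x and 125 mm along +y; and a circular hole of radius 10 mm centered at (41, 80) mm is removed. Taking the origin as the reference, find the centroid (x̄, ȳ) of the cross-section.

x̄ = 48.67 mm, ȳ = 87.63 mm

rectangular body: A = 80 × 160 = 12800.00, centroid at (40.00, 80.00).
semicircular top: A = ½π·40² = 2513.27, centroid at (40.00, 176.98).
triangular fin: A = ½·45·125 = 2812.50, centroid at (95.00, 41.67).
hole: A = −π·10² = -314.16, centroid at (41.00, 80.00).
ΣA = 17811.61 mm²
ΣAx̄ = (12800.00)(40.00) + (2513.27)(40.00) + (2812.50)(95.00) + (-314.16)(41.00) = 866837.94 mm³
ΣAȳ = (12800.00)(80.00) + (2513.27)(176.98) + (2812.50)(41.67) + (-314.16)(80.00) = 1560845.29 mm³
x̄ = 866837.94 / 17811.61 = 48.67 mm
ȳ = 1560845.29 / 17811.61 = 87.63 mm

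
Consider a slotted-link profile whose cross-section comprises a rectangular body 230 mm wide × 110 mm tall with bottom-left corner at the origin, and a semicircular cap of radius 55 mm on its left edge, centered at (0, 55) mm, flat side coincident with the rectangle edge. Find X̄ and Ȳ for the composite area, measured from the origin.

X̄ = 93.13 mm, Ȳ = 55.00 mm

rectangular body: A = 230 × 110 = 25300.00, centroid at (115.00, 55.00).
semicircular end: A = ½π·55² = 4751.66, centroid at (-23.34, 55.00).
ΣA = 30051.66 mm²
ΣAX̄ = (25300.00)(115.00) + (4751.66)(-23.34) = 2798583.33 mm³
ΣAȲ = (25300.00)(55.00) + (4751.66)(55.00) = 1652841.24 mm³
X̄ = 2798583.33 / 30051.66 = 93.13 mm
Ȳ = 1652841.24 / 30051.66 = 55.00 mm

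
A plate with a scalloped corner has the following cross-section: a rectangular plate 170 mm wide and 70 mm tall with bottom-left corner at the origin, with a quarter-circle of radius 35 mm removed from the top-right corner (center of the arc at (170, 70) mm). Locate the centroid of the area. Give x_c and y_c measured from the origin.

x_c = 78.83 mm, y_c = 33.23 mm

plate: A = 170 × 70 = 11900.00, centroid at (85.00, 35.00).
removed quarter-circle: A = −¼π·35² = -962.11, centroid at (155.15, 55.15).
ΣA = 10937.89 mm², ΣAx_c = 862232.50 mm³, ΣAy_c = 363443.77 mm³.
x_c = 862232.50/10937.89 = 78.83 mm; y_c = 363443.77/10937.89 = 33.23 mm.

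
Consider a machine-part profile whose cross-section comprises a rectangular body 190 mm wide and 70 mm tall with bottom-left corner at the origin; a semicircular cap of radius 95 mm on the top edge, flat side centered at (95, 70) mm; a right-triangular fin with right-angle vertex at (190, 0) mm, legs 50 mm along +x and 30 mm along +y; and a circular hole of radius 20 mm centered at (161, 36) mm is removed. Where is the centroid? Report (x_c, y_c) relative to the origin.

rectangular body: A = 190 × 70 = 13300.00, centroid at (95.00, 35.00).
semicircular top: A = ½π·95² = 14176.44, centroid at (95.00, 110.32).
triangular fin: A = ½·50·30 = 750.00, centroid at (206.67, 10.00).
hole: A = −π·20² = -1256.64, centroid at (161.00, 36.00).
ΣA = 26969.80 mm²
ΣAx_c = (13300.00)(95.00) + (14176.44)(95.00) + (750.00)(206.67) + (-1256.64)(161.00) = 2562942.93 mm³
ΣAy_c = (13300.00)(35.00) + (14176.44)(110.32) + (750.00)(10.00) + (-1256.64)(36.00) = 1991694.98 mm³
x_c = 2562942.93 / 26969.80 = 95.03 mm
y_c = 1991694.98 / 26969.80 = 73.85 mm

x_c = 95.03 mm, y_c = 73.85 mm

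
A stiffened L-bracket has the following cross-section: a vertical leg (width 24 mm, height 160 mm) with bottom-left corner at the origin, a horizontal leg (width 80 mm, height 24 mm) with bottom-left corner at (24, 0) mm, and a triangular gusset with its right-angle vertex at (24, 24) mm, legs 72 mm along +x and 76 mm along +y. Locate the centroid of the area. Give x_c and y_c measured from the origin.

x_c = 35.34 mm, y_c = 54.76 mm

vertical leg: A = 24 × 160 = 3840.00, centroid at (12.00, 80.00).
horizontal leg: A = 80 × 24 = 1920.00, centroid at (64.00, 12.00).
gusset: A = ½·72·76 = 2736.00, centroid at (48.00, 49.33).
ΣA = 8496.00 mm², ΣAx_c = 300288.00 mm³, ΣAy_c = 465216.00 mm³.
x_c = 300288.00/8496.00 = 35.34 mm; y_c = 465216.00/8496.00 = 54.76 mm.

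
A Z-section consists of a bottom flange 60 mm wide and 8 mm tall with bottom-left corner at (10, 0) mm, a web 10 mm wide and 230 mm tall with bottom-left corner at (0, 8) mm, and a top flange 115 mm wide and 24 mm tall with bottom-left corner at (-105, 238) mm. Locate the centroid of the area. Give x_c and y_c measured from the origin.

Part | A | x̄ᵢ | ȳᵢ | A·x̄ᵢ | A·ȳᵢ
bottom flange | 480.00 | 40.00 | 4.00 | 19200.00 | 1920.00
web | 2300.00 | 5.00 | 123.00 | 11500.00 | 282900.00
top flange | 2760.00 | -47.50 | 250.00 | -131100.00 | 690000.00
Σ | 5540.00 |  |  | -100400.00 | 974820.00
x_c = -100400.00 / 5540.00 = -18.12 mm
y_c = 974820.00 / 5540.00 = 175.96 mm

x_c = -18.12 mm, y_c = 175.96 mm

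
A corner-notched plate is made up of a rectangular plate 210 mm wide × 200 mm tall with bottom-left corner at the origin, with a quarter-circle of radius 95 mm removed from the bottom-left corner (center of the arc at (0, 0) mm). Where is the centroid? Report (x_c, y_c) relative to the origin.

plate: A = 210 × 200 = 42000.00, centroid at (105.00, 100.00).
removed quarter-circle: A = −¼π·95² = -7088.22, centroid at (40.32, 40.32).
ΣA = 34911.78 mm², ΣAx_c = 4124208.33 mm³, ΣAy_c = 3914208.33 mm³.
x_c = 4124208.33/34911.78 = 118.13 mm; y_c = 3914208.33/34911.78 = 112.12 mm.

x_c = 118.13 mm, y_c = 112.12 mm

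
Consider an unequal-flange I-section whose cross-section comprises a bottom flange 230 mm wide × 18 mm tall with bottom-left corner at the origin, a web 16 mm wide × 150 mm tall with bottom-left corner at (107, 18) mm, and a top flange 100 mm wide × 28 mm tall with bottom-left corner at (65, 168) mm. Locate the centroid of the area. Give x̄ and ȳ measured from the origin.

bottom flange: A = 230 × 18 = 4140.00, centroid at (115.00, 9.00).
web: A = 16 × 150 = 2400.00, centroid at (115.00, 93.00).
top flange: A = 100 × 28 = 2800.00, centroid at (115.00, 182.00).
ΣA = 9340.00 mm², ΣAx̄ = 1074100.00 mm³, ΣAȳ = 770060.00 mm³.
x̄ = 1074100.00/9340.00 = 115.00 mm; ȳ = 770060.00/9340.00 = 82.45 mm.

x̄ = 115.00 mm, ȳ = 82.45 mm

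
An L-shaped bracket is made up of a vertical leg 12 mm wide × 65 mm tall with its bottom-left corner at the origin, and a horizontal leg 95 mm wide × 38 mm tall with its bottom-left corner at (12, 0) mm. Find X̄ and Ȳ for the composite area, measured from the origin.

vertical leg: A = 12 × 65 = 780.00, centroid at (6.00, 32.50).
horizontal leg: A = 95 × 38 = 3610.00, centroid at (59.50, 19.00).
ΣA = 4390.00 mm², ΣAX̄ = 219475.00 mm³, ΣAȲ = 93940.00 mm³.
X̄ = 219475.00/4390.00 = 49.99 mm; Ȳ = 93940.00/4390.00 = 21.40 mm.

X̄ = 49.99 mm, Ȳ = 21.40 mm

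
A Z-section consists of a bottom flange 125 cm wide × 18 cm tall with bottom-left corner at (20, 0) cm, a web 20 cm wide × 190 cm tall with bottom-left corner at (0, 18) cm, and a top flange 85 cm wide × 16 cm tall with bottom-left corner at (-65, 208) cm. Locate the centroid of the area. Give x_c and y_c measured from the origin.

x_c = 26.05 cm, y_c = 100.33 cm

Part | A | x̄ᵢ | ȳᵢ | A·x̄ᵢ | A·ȳᵢ
bottom flange | 2250.00 | 82.50 | 9.00 | 185625.00 | 20250.00
web | 3800.00 | 10.00 | 113.00 | 38000.00 | 429400.00
top flange | 1360.00 | -22.50 | 216.00 | -30600.00 | 293760.00
Σ | 7410.00 |  |  | 193025.00 | 743410.00
x_c = 193025.00 / 7410.00 = 26.05 cm
y_c = 743410.00 / 7410.00 = 100.33 cm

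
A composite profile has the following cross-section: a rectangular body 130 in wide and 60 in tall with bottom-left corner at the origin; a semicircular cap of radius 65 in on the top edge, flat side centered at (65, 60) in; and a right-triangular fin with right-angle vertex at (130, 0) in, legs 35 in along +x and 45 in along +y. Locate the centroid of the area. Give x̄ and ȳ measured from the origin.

x̄ = 68.97 in, ȳ = 54.33 in

rectangular body: A = 130 × 60 = 7800.00, centroid at (65.00, 30.00).
semicircular top: A = ½π·65² = 6636.61, centroid at (65.00, 87.59).
triangular fin: A = ½·35·45 = 787.50, centroid at (141.67, 15.00).
ΣA = 15224.11 in², ΣAx̄ = 1049942.44 in³, ΣAȳ = 827092.70 in³.
x̄ = 1049942.44/15224.11 = 68.97 in; ȳ = 827092.70/15224.11 = 54.33 in.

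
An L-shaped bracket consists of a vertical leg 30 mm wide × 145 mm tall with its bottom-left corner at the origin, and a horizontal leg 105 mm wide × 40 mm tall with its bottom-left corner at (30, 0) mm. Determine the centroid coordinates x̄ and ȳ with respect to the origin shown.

vertical leg: A = 30 × 145 = 4350.00, centroid at (15.00, 72.50).
horizontal leg: A = 105 × 40 = 4200.00, centroid at (82.50, 20.00).
ΣA = 8550.00 mm²
ΣAx̄ = (4350.00)(15.00) + (4200.00)(82.50) = 411750.00 mm³
ΣAȳ = (4350.00)(72.50) + (4200.00)(20.00) = 399375.00 mm³
x̄ = 411750.00 / 8550.00 = 48.16 mm
ȳ = 399375.00 / 8550.00 = 46.71 mm

x̄ = 48.16 mm, ȳ = 46.71 mm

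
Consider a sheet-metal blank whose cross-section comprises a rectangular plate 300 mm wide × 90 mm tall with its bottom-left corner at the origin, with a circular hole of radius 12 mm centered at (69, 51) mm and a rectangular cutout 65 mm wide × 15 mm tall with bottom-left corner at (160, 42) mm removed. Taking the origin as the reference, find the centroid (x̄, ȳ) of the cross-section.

plate: A = 300 × 90 = 27000.00, centroid at (150.00, 45.00).
hole 1: A = −π·12² = -452.39, centroid at (69.00, 51.00).
hole 2: A = −(65 × 15) = -975.00, centroid at (192.50, 49.50).
ΣA = 25572.61 mm², ΣAx̄ = 3831097.64 mm³, ΣAȳ = 1143665.64 mm³.
x̄ = 3831097.64/25572.61 = 149.81 mm; ȳ = 1143665.64/25572.61 = 44.72 mm.

x̄ = 149.81 mm, ȳ = 44.72 mm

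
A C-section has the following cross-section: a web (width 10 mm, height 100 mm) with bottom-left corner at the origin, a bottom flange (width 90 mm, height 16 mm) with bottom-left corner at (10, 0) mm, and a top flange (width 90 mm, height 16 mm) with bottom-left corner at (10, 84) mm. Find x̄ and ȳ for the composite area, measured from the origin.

web: A = 10 × 100 = 1000.00, centroid at (5.00, 50.00).
bottom flange: A = 90 × 16 = 1440.00, centroid at (55.00, 8.00).
top flange: A = 90 × 16 = 1440.00, centroid at (55.00, 92.00).
ΣA = 3880.00 mm²
ΣAx̄ = (1000.00)(5.00) + (1440.00)(55.00) + (1440.00)(55.00) = 163400.00 mm³
ΣAȳ = (1000.00)(50.00) + (1440.00)(8.00) + (1440.00)(92.00) = 194000.00 mm³
x̄ = 163400.00 / 3880.00 = 42.11 mm
ȳ = 194000.00 / 3880.00 = 50.00 mm

x̄ = 42.11 mm, ȳ = 50.00 mm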